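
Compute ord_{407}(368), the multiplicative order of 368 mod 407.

180

Since 368 ∈ (Z/407Z)^×, its order divides φ(407) = φ(11·37) = (11−1)·(37−1) = 10·36 = 360 = 2^3 · 3^2 · 5.
Divisors of 360: 1, 2, 3, 4, 5, 6, 8, 9, 10, 12, 15, 18, 20, 24, 30, 36, 40, 45, 60, 72, 90, 120, 180, 360.
Evaluate successive powers at the divisors of 360:
368^1 ≡ 368 (mod 407)
368^2 ≡ 300 (mod 407)
368^3 ≡ 103 (mod 407)
368^4 ≡ 53 (mod 407)
368^5 ≡ 375 (mod 407)
368^6 ≡ 27 (mod 407)
368^8 ≡ 367 (mod 407)
368^9 ≡ 339 (mod 407)
368^10 ≡ 210 (mod 407)
368^12 ≡ 322 (mod 407)
368^15 ≡ 199 (mod 407)
368^18 ≡ 147 (mod 407)
368^20 ≡ 144 (mod 407)
368^24 ≡ 306 (mod 407)
368^30 ≡ 122 (mod 407)
368^36 ≡ 38 (mod 407)
368^40 ≡ 386 (mod 407)
368^45 ≡ 265 (mod 407)
368^60 ≡ 232 (mod 407)
368^72 ≡ 223 (mod 407)
368^90 ≡ 221 (mod 407)
368^120 ≡ 100 (mod 407)
368^180 ≡ 1 (mod 407) ✓
The smallest such exponent is 180, so the order of 368 is 180.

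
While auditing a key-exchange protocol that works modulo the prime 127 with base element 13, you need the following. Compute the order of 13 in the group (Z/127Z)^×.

63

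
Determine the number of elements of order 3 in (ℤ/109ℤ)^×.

2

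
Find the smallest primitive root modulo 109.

6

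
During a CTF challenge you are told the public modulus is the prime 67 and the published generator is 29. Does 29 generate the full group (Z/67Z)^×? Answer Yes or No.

No

φ(67) = 67 − 1 = 66 = 2 · 3 · 11.
29 is a primitive root mod 67 iff 29^(φ(67)/q) ≢ 1 for every prime q | φ(67), i.e. q ∈ {2, 3, 11}.
29^33 ≡ 1 (mod 67)  [q = 2: ≡ 1 ✗]
29^22 ≡ 29 (mod 67)  [q = 3: ≢ 1 ✓]
29^6 ≡ 1 (mod 67)  [q = 11: ≡ 1 ✗]
29^33 ≡ 1 shows ord(29) | 33, strictly less than φ(67); not a primitive root.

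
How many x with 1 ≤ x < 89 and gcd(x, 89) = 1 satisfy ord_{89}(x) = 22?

10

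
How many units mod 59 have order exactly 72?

φ(59) = 59 − 1 = 58 = 2 · 29.
Since (Z/59Z)^× is cyclic of order 58, the number of elements of order d is φ(d) when d | 58 and 0 otherwise.
Since 72 ∤ 58, the count is 0.

0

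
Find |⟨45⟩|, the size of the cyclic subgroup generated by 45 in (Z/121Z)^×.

Since 45 ∈ (Z/121Z)^×, its order divides φ(121) = φ(11^2) = 11·(11−1) = 110 = 2 · 5 · 11.
Divisors of 110: 1, 2, 5, 10, 11, 22, 55, 110.
Compute 45^d (mod 121) for the divisors d until we hit 1:
45^1 ≡ 45
45^2 ≡ 89
45^5 ≡ 100
45^10 ≡ 78
45^11 ≡ 1
The smallest such exponent is 11, so the order of 45 is 11.

11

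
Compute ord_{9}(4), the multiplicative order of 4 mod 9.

ord(4) | φ(9) = φ(3^2) = 3·(3−1) = 6 = 2 · 3.
Divisors of 6: 1, 2, 3, 6.
Test each divisor d:
4^1 ≡ 4 (mod 9)
4^2 ≡ 7 (mod 9)
4^3 ≡ 1 (mod 9) ✓
Hence ord(4) = 3.

3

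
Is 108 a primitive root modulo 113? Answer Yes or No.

φ(113) = 113 − 1 = 112 = 2^4 · 7.
It suffices to check that the order of 108 is not a proper divisor of 112: compute 108^(112/q) for q ∈ {2, 7}.
108^56 ≡ 112 (mod 113)  [q = 2: ≢ 1 ✓]
108^16 ≡ 30 (mod 113)  [q = 7: ≢ 1 ✓]
All checks pass, so 108 has order 112 and is a primitive root modulo 113.

Yes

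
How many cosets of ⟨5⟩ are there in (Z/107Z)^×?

1

By Lagrange's theorem, ord_107(5) divides φ(107) = 107 − 1 = 106 = 2 · 53.
Divisors of 106: 1, 2, 53, 106.
Compute 5^d (mod 107) for the divisors d until we hit 1:
5^1 ≡ 5
5^2 ≡ 25
5^53 ≡ 106
5^106 ≡ 1
So ord_107(5) = 106, hence |⟨5⟩| = 106.
[(Z/107Z)^× : ⟨5⟩] = 106/106 = 1.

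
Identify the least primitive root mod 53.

2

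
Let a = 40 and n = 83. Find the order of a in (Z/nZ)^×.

41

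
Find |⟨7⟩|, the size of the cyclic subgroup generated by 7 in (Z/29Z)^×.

7

By Lagrange's theorem, ord_29(7) divides φ(29) = 29 − 1 = 28 = 2^2 · 7.
Divisors of 28: 1, 2, 4, 7, 14, 28.
Check 7^d mod 29 for each divisor in increasing order:
7^1 ≡ 7 (mod 29)
7^2 ≡ 20 (mod 29)
7^4 ≡ 23 (mod 29)
7^7 ≡ 1 (mod 29) ✓
Therefore the multiplicative order of 7 modulo 29 is 7.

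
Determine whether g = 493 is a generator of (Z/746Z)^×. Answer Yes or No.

φ(746) = φ(2)·φ(373) = 1·372 = 372 = 2^2 · 3 · 31.
Test 493^(372/q) mod 746 for each prime factor q of 372:
493^186 ≡ 1 (mod 746)  [q = 2: ≡ 1 ✗]
493^124 ≡ 461 (mod 746)  [q = 3: ≢ 1 ✓]
493^12 ≡ 41 (mod 746)  [q = 31: ≢ 1 ✓]
Since 493^186 ≡ 1, the order of 493 divides 186 < 372, so 493 is not a primitive root.

No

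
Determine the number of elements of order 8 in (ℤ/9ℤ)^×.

0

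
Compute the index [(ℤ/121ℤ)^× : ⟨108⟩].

2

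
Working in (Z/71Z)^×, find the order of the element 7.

ord(7) | φ(71) = 71 − 1 = 70 = 2 · 5 · 7.
Divisors of 70: 1, 2, 5, 7, 10, 14, 35, 70.
Evaluate successive powers at the divisors of 70:
7^1 ≡ 7
7^2 ≡ 49
7^5 ≡ 51
7^7 ≡ 14
7^10 ≡ 45
7^14 ≡ 54
7^35 ≡ 70
7^70 ≡ 1
Therefore the multiplicative order of 7 modulo 71 is 70.

70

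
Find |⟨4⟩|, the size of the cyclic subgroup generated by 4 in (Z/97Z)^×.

By Lagrange's theorem, ord_97(4) divides φ(97) = 97 − 1 = 96 = 2^5 · 3.
Divisors of 96: 1, 2, 3, 4, 6, 8, 12, 16, 24, 32, 48, 96.
Evaluate successive powers at the divisors of 96:
4^1 ≡ 4
4^2 ≡ 16
4^3 ≡ 64
4^4 ≡ 62
4^6 ≡ 22
4^8 ≡ 61
4^12 ≡ 96
4^16 ≡ 35
4^24 ≡ 1
The smallest such exponent is 24, so the order of 4 is 24.

24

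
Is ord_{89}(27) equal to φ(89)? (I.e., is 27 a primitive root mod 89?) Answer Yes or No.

φ(89) = 89 − 1 = 88 = 2^3 · 11.
An element g generates (Z/89Z)^× iff g^(88/q) ≢ 1 (mod 89) for each prime q ∈ {2, 11}.
27^44 ≡ 88 (mod 89)  [q = 2: ≢ 1 ✓]
27^8 ≡ 39 (mod 89)  [q = 11: ≢ 1 ✓]
All checks pass, so 27 has order 88 and is a primitive root modulo 89.

Yes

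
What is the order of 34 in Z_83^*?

By Lagrange's theorem, ord_83(34) divides φ(83) = 83 − 1 = 82 = 2 · 41.
Divisors of 82: 1, 2, 41, 82.
Check 34^d mod 83 for each divisor in increasing order:
34^1 ≡ 34 (mod 83)
34^2 ≡ 77 (mod 83)
34^41 ≡ 82 (mod 83)
34^82 ≡ 1 (mod 83) ✓
So ord_83(34) = 82.

82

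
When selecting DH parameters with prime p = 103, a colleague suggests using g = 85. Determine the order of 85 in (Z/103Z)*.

102

By Lagrange's theorem, ord_103(85) divides φ(103) = 103 − 1 = 102 = 2 · 3 · 17.
Divisors of 102: 1, 2, 3, 6, 17, 34, 51, 102.
Check 85^d mod 103 for each divisor in increasing order:
85^1 ≡ 85 (mod 103)
85^2 ≡ 15 (mod 103)
85^3 ≡ 39 (mod 103)
85^6 ≡ 79 (mod 103)
85^17 ≡ 47 (mod 103)
85^34 ≡ 46 (mod 103)
85^51 ≡ 102 (mod 103)
85^102 ≡ 1 (mod 103) ✓
So ord_103(85) = 102.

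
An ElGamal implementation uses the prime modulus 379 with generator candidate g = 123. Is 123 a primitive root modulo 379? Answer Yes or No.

Yes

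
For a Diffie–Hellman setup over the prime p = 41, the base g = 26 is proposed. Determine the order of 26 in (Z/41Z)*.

40

Since 26 ∈ (Z/41Z)^×, its order divides φ(41) = 41 − 1 = 40 = 2^3 · 5.
Divisors of 40: 1, 2, 4, 5, 8, 10, 20, 40.
Evaluate successive powers at the divisors of 40:
26^1 ≡ 26
26^2 ≡ 20
26^4 ≡ 31
26^5 ≡ 27
26^8 ≡ 18
26^10 ≡ 32
26^20 ≡ 40
26^40 ≡ 1
So ord_41(26) = 40.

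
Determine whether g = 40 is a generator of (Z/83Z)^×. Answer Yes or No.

No

φ(83) = 83 − 1 = 82 = 2 · 41.
Test 40^(82/q) mod 83 for each prime factor q of 82:
40^41 ≡ 1 (mod 83)  [q = 2: ≡ 1 ✗]
40^2 ≡ 23 (mod 83)  [q = 41: ≢ 1 ✓]
40^41 ≡ 1 shows ord(40) | 41, strictly less than φ(83); not a primitive root.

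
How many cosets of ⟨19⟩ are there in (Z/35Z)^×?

Since 19 ∈ (Z/35Z)^×, its order divides φ(35) = φ(5·7) = (5−1)·(7−1) = 4·6 = 24 = 2^3 · 3.
Divisors of 24: 1, 2, 3, 4, 6, 8, 12, 24.
Test each divisor d:
19^1 ≡ 19 (mod 35)
19^2 ≡ 11 (mod 35)
19^3 ≡ 34 (mod 35)
19^4 ≡ 16 (mod 35)
19^6 ≡ 1 (mod 35) ✓
So ord_35(19) = 6, hence |⟨19⟩| = 6.
The index is φ(35) / ord(19) = 24 / 6 = 4.

4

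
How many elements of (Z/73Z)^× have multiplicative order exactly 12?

φ(73) = 73 − 1 = 72 = 2^3 · 3^2.
(Z/73Z)^× is cyclic (|G| = 72); a cyclic group of order m has exactly φ(d) elements of each order d | m, and none otherwise.
12 = 2^2 · 3 divides 72, and φ(12) = 4.

4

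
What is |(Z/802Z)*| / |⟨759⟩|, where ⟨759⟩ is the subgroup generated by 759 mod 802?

Since 759 ∈ (Z/802Z)^×, its order divides φ(802) = φ(2)·φ(401) = 1·400 = 400 = 2^4 · 5^2.
Divisors of 400: 1, 2, 4, 5, 8, 10, 16, 20, 25, 40, 50, 80, 100, 200, 400.
Compute 759^d (mod 802) for the divisors d until we hit 1:
759^1 ≡ 759
759^2 ≡ 245
759^4 ≡ 677
759^5 ≡ 563
759^8 ≡ 387
759^10 ≡ 179
759^16 ≡ 597
759^20 ≡ 763
759^25 ≡ 499
759^40 ≡ 719
759^50 ≡ 381
759^80 ≡ 473
759^100 ≡ 801
759^200 ≡ 1
So ord_802(759) = 200, hence |⟨759⟩| = 200.
The index is φ(802) / ord(759) = 400 / 200 = 2.

2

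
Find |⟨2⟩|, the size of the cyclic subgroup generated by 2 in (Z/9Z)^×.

Since 2 ∈ (Z/9Z)^×, its order divides φ(9) = φ(3^2) = 3·(3−1) = 6 = 2 · 3.
Divisors of 6: 1, 2, 3, 6.
Check 2^d mod 9 for each divisor in increasing order:
2^1 ≡ 2 (mod 9)
2^2 ≡ 4 (mod 9)
2^3 ≡ 8 (mod 9)
2^6 ≡ 1 (mod 9) ✓
Therefore the multiplicative order of 2 modulo 9 is 6.

6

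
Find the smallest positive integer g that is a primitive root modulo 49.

3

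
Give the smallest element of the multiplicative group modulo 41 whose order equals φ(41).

φ(41) = 41 − 1 = 40 = 2^3 · 5.
g is a primitive root iff g^(40/q) ≢ 1 (mod 41) for each prime q ∈ {2, 5}.
g = 2: 2^20 ≡ 1 — hits 1, so not a primitive root.
g = 3: 3^20 ≡ 40; 3^8 ≡ 1 — hits 1, so not a primitive root.
g = 4: 4^20 ≡ 1 — hits 1, so not a primitive root.
g = 5: 5^20 ≡ 1 — hits 1, so not a primitive root.
g = 6: 6^20 ≡ 40; 6^8 ≡ 10 — none is 1, so 6 is a primitive root.
Hence the least primitive root of 41 is 6.

6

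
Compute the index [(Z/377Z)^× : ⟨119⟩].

The order of 119 must divide φ(377) = φ(13·29) = (13−1)·(29−1) = 12·28 = 336 = 2^4 · 3 · 7.
Divisors of 336: 1, 2, 3, 4, 6, 7, 8, 12, 14, 16, 21, 24, 28, 42, 48, 56, 84, 112, 168, 336.
Test each divisor d:
119^1 ≡ 119 (mod 377)
119^2 ≡ 212 (mod 377)
119^3 ≡ 346 (mod 377)
119^4 ≡ 81 (mod 377)
119^6 ≡ 207 (mod 377)
119^7 ≡ 128 (mod 377)
119^8 ≡ 152 (mod 377)
119^12 ≡ 248 (mod 377)
119^14 ≡ 173 (mod 377)
119^16 ≡ 107 (mod 377)
119^21 ≡ 278 (mod 377)
119^24 ≡ 53 (mod 377)
119^28 ≡ 146 (mod 377)
119^42 ≡ 376 (mod 377)
119^48 ≡ 170 (mod 377)
119^56 ≡ 204 (mod 377)
119^84 ≡ 1 (mod 377) ✓
The order of 119 is 84, so the subgroup it generates has 84 elements.
The index is φ(377) / ord(119) = 336 / 84 = 4.

4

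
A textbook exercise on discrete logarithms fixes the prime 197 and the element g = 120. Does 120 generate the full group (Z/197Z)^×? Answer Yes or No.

φ(197) = 197 − 1 = 196 = 2^2 · 7^2.
120 is a primitive root mod 197 iff 120^(φ(197)/q) ≢ 1 for every prime q | φ(197), i.e. q ∈ {2, 7}.
120^98 ≡ 196 (mod 197)  [q = 2: ≢ 1 ✓]
120^28 ≡ 1 (mod 197)  [q = 7: ≡ 1 ✗]
120^28 ≡ 1 shows ord(120) | 28, strictly less than φ(197); not a primitive root.

No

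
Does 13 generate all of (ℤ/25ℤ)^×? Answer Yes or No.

Yes

φ(25) = φ(5^2) = 5·(5−1) = 20 = 2^2 · 5.
It suffices to check that the order of 13 is not a proper divisor of 20: compute 13^(20/q) for q ∈ {2, 5}.
13^10 ≡ 24 (mod 25)  [q = 2: ≢ 1 ✓]
13^4 ≡ 11 (mod 25)  [q = 5: ≢ 1 ✓]
None equal 1, so ord_25(13) = 20: 13 is a primitive root.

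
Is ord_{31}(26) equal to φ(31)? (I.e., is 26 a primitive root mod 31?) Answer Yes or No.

φ(31) = 31 − 1 = 30 = 2 · 3 · 5.
An element g generates (Z/31Z)^× iff g^(30/q) ≢ 1 (mod 31) for each prime q ∈ {2, 3, 5}.
26^15 ≡ 30 (mod 31)  [q = 2: ≢ 1 ✓]
26^10 ≡ 5 (mod 31)  [q = 3: ≢ 1 ✓]
26^6 ≡ 1 (mod 31)  [q = 5: ≡ 1 ✗]
26^6 ≡ 1 shows ord(26) | 6, strictly less than φ(31); not a primitive root.

No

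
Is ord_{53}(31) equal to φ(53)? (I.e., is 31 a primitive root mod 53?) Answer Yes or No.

φ(53) = 53 − 1 = 52 = 2^2 · 13.
It suffices to check that the order of 31 is not a proper divisor of 52: compute 31^(52/q) for q ∈ {2, 13}.
31^26 ≡ 52 (mod 53)  [q = 2: ≢ 1 ✓]
31^4 ≡ 49 (mod 53)  [q = 13: ≢ 1 ✓]
None equal 1, so ord_53(31) = 52: 31 is a primitive root.

Yes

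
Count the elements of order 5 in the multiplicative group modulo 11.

φ(11) = 11 − 1 = 10 = 2 · 5.
In a cyclic group of order 10, there are φ(d) elements of order d for each divisor d of 10, and zero for non-divisors.
5 | 10, and φ(5) = 5 − 1 = 4.

4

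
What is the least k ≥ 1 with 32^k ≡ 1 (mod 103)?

51

ord(32) | φ(103) = 103 − 1 = 102 = 2 · 3 · 17.
Divisors of 102: 1, 2, 3, 6, 17, 34, 51, 102.
Compute 32^d (mod 103) for the divisors d until we hit 1:
32^1 ≡ 32 (mod 103)
32^2 ≡ 97 (mod 103)
32^3 ≡ 14 (mod 103)
32^6 ≡ 93 (mod 103)
32^17 ≡ 46 (mod 103)
32^34 ≡ 56 (mod 103)
32^51 ≡ 1 (mod 103) ✓
So ord_103(32) = 51.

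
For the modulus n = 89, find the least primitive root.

3

φ(89) = 89 − 1 = 88 = 2^3 · 11.
Test candidates g = 2, 3, … against the prime factors q ∈ {2, 11} of φ(89): g is a generator iff g^(88/q) ≢ 1 for every such q.
g = 2: 2^44 ≡ 1 — hits 1, so not a primitive root.
g = 3: 3^44 ≡ 88; 3^8 ≡ 64 — none is 1, so 3 is a primitive root.
Hence the least primitive root of 89 is 3.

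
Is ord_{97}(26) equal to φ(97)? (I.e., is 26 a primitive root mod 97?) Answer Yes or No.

Yes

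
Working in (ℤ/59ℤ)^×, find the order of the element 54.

Since 54 ∈ (Z/59Z)^×, its order divides φ(59) = 59 − 1 = 58 = 2 · 29.
Divisors of 58: 1, 2, 29, 58.
Check 54^d mod 59 for each divisor in increasing order:
54^1 ≡ 54 (mod 59)
54^2 ≡ 25 (mod 59)
54^29 ≡ 58 (mod 59)
54^58 ≡ 1 (mod 59) ✓
So ord_59(54) = 58.

58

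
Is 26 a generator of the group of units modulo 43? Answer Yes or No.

φ(43) = 43 − 1 = 42 = 2 · 3 · 7.
It suffices to check that the order of 26 is not a proper divisor of 42: compute 26^(42/q) for q ∈ {2, 3, 7}.
26^21 ≡ 42 (mod 43)  [q = 2: ≢ 1 ✓]
26^14 ≡ 6 (mod 43)  [q = 3: ≢ 1 ✓]
26^6 ≡ 35 (mod 43)  [q = 7: ≢ 1 ✓]
None equal 1, so ord_43(26) = 42: 26 is a primitive root.

Yes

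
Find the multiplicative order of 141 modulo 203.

By Lagrange's theorem, ord_203(141) divides φ(203) = φ(7·29) = (7−1)·(29−1) = 6·28 = 168 = 2^3 · 3 · 7.
Divisors of 168: 1, 2, 3, 4, 6, 7, 8, 12, 14, 21, 24, 28, 42, 56, 84, 168.
Test each divisor d:
141^1 ≡ 141 (mod 203)
141^2 ≡ 190 (mod 203)
141^3 ≡ 197 (mod 203)
141^4 ≡ 169 (mod 203)
141^6 ≡ 36 (mod 203)
141^7 ≡ 1 (mod 203) ✓
So ord_203(141) = 7.

7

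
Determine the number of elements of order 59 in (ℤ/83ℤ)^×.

0

φ(83) = 83 − 1 = 82 = 2 · 41.
Since (Z/83Z)^× is cyclic of order 82, the number of elements of order d is φ(d) when d | 82 and 0 otherwise.
59 does not divide 82, so no element of (Z/83Z)^× has order 59.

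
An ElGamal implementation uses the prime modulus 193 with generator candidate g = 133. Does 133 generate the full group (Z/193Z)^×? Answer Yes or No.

No

φ(193) = 193 − 1 = 192 = 2^6 · 3.
An element g generates (Z/193Z)^× iff g^(192/q) ≢ 1 (mod 193) for each prime q ∈ {2, 3}.
133^96 ≡ 192 (mod 193)  [q = 2: ≢ 1 ✓]
133^64 ≡ 1 (mod 193)  [q = 3: ≡ 1 ✗]
The check at q = 3 fails, so 133 generates a proper subgroup.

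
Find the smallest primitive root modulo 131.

φ(131) = 131 − 1 = 130 = 2 · 5 · 13.
g is a primitive root iff g^(130/q) ≢ 1 (mod 131) for each prime q ∈ {2, 5, 13}.
g = 2: 2^65 ≡ 130; 2^26 ≡ 53; 2^10 ≡ 107 — none is 1, so 2 is a primitive root.
So 2 is the smallest generator of (Z/131Z)^×.

2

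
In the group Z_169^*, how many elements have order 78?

24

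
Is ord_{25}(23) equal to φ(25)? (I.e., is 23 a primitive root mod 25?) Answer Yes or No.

φ(25) = φ(5^2) = 5·(5−1) = 20 = 2^2 · 5.
An element g generates (Z/25Z)^× iff g^(20/q) ≢ 1 (mod 25) for each prime q ∈ {2, 5}.
23^10 ≡ 24 (mod 25)  [q = 2: ≢ 1 ✓]
23^4 ≡ 16 (mod 25)  [q = 5: ≢ 1 ✓]
Every test exponent gives a nontrivial residue, hence 23 generates the full group.

Yes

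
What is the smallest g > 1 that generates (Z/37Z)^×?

2

φ(37) = 37 − 1 = 36 = 2^2 · 3^2.
g is a primitive root iff g^(36/q) ≢ 1 (mod 37) for each prime q ∈ {2, 3}.
g = 2: 2^18 ≡ 36; 2^12 ≡ 26 — none is 1, so 2 is a primitive root.
Hence the least primitive root of 37 is 2.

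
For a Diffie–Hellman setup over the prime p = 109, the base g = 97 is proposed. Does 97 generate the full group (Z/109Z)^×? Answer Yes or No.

No

φ(109) = 109 − 1 = 108 = 2^2 · 3^3.
Test 97^(108/q) mod 109 for each prime factor q of 108:
97^54 ≡ 1 (mod 109)  [q = 2: ≡ 1 ✗]
97^36 ≡ 63 (mod 109)  [q = 3: ≢ 1 ✓]
Since 97^54 ≡ 1, the order of 97 divides 54 < 108, so 97 is not a primitive root.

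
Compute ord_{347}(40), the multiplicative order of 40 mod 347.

173

ord(40) | φ(347) = 347 − 1 = 346 = 2 · 173.
Divisors of 346: 1, 2, 173, 346.
Test each divisor d:
40^1 ≡ 40 (mod 347)
40^2 ≡ 212 (mod 347)
40^173 ≡ 1 (mod 347) ✓
Hence ord(40) = 173.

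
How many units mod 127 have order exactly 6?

2

φ(127) = 127 − 1 = 126 = 2 · 3^2 · 7.
Since (Z/127Z)^× is cyclic of order 126, the number of elements of order d is φ(d) when d | 126 and 0 otherwise.
6 = 2 · 3 divides 126, and φ(6) = 2.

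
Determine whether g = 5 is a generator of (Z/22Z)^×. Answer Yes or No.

No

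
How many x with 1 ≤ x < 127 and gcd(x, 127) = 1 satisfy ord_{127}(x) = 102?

0

φ(127) = 127 − 1 = 126 = 2 · 3^2 · 7.
In a cyclic group of order 126, there are φ(d) elements of order d for each divisor d of 126, and zero for non-divisors.
102 does not divide 126, so no element of (Z/127Z)^× has order 102.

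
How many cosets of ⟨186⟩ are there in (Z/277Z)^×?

By Lagrange's theorem, ord_277(186) divides φ(277) = 277 − 1 = 276 = 2^2 · 3 · 23.
Divisors of 276: 1, 2, 3, 4, 6, 12, 23, 46, 69, 92, 138, 276.
Evaluate successive powers at the divisors of 276:
186^1 ≡ 186 (mod 277)
186^2 ≡ 248 (mod 277)
186^3 ≡ 146 (mod 277)
186^4 ≡ 10 (mod 277)
186^6 ≡ 264 (mod 277)
186^12 ≡ 169 (mod 277)
186^23 ≡ 161 (mod 277)
186^46 ≡ 160 (mod 277)
186^69 ≡ 276 (mod 277)
186^92 ≡ 116 (mod 277)
186^138 ≡ 1 (mod 277) ✓
Thus |⟨186⟩| = ord(186) = 138.
[(Z/277Z)^× : ⟨186⟩] = 276/138 = 2.

2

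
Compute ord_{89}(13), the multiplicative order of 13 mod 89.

88

The order of 13 must divide φ(89) = 89 − 1 = 88 = 2^3 · 11.
Divisors of 88: 1, 2, 4, 8, 11, 22, 44, 88.
Compute 13^d (mod 89) for the divisors d until we hit 1:
13^1 ≡ 13
13^2 ≡ 80
13^4 ≡ 81
13^8 ≡ 64
13^11 ≡ 77
13^22 ≡ 55
13^44 ≡ 88
13^88 ≡ 1
Therefore the multiplicative order of 13 modulo 89 is 88.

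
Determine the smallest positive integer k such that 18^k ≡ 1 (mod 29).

ord(18) | φ(29) = 29 − 1 = 28 = 2^2 · 7.
Divisors of 28: 1, 2, 4, 7, 14, 28.
Compute 18^d (mod 29) for the divisors d until we hit 1:
18^1 ≡ 18 (mod 29)
18^2 ≡ 5 (mod 29)
18^4 ≡ 25 (mod 29)
18^7 ≡ 17 (mod 29)
18^14 ≡ 28 (mod 29)
18^28 ≡ 1 (mod 29) ✓
Therefore the multiplicative order of 18 modulo 29 is 28.

28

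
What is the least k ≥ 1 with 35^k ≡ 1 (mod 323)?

9

The order of 35 must divide φ(323) = φ(17·19) = (17−1)·(19−1) = 16·18 = 288 = 2^5 · 3^2.
Divisors of 288: 1, 2, 3, 4, 6, 8, 9, 12, 16, 18, 24, 32, 36, 48, 72, 96, 144, 288.
Evaluate successive powers at the divisors of 288:
35^1 ≡ 35 (mod 323)
35^2 ≡ 256 (mod 323)
35^3 ≡ 239 (mod 323)
35^4 ≡ 290 (mod 323)
35^6 ≡ 273 (mod 323)
35^8 ≡ 120 (mod 323)
35^9 ≡ 1 (mod 323) ✓
Hence ord(35) = 9.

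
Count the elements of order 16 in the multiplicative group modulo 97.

φ(97) = 97 − 1 = 96 = 2^5 · 3.
Since (Z/97Z)^× is cyclic of order 96, the number of elements of order d is φ(d) when d | 96 and 0 otherwise.
16 = 2^4 divides 96, and φ(16) = 8.

8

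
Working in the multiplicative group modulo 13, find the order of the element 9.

Since 9 ∈ (Z/13Z)^×, its order divides φ(13) = 13 − 1 = 12 = 2^2 · 3.
Divisors of 12: 1, 2, 3, 4, 6, 12.
Check 9^d mod 13 for each divisor in increasing order:
9^1 ≡ 9
9^2 ≡ 3
9^3 ≡ 1
Hence ord(9) = 3.

3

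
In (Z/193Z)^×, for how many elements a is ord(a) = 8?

4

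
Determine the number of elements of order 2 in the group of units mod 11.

1

φ(11) = 11 − 1 = 10 = 2 · 5.
Since (Z/11Z)^× is cyclic of order 10, the number of elements of order d is φ(d) when d | 10 and 0 otherwise.
2 | 10, and φ(2) = 2 − 1 = 1.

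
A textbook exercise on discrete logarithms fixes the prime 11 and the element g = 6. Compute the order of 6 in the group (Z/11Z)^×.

Since 6 ∈ (Z/11Z)^×, its order divides φ(11) = 11 − 1 = 10 = 2 · 5.
Divisors of 10: 1, 2, 5, 10.
Evaluate successive powers at the divisors of 10:
6^1 ≡ 6
6^2 ≡ 3
6^5 ≡ 10
6^10 ≡ 1
The smallest such exponent is 10, so the order of 6 is 10.

10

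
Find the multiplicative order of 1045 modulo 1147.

ord(1045) | φ(1147) = φ(31·37) = (31−1)·(37−1) = 30·36 = 1080 = 2^3 · 3^3 · 5.
Divisors of 1080: 1, 2, 3, 4, 5, 6, 8, 9, 10, 12, 15, 18, 20, 24, 27, 30, 36, 40, 45, 54, 60, 72, 90, 108, 120, 135, 180, 216, 270, 360, 540, 1080.
Check 1045^d mod 1147 for each divisor in increasing order:
1045^1 ≡ 1045 (mod 1147)
1045^2 ≡ 81 (mod 1147)
1045^3 ≡ 914 (mod 1147)
1045^4 ≡ 826 (mod 1147)
1045^5 ≡ 626 (mod 1147)
1045^6 ≡ 380 (mod 1147)
1045^8 ≡ 958 (mod 1147)
1045^9 ≡ 926 (mod 1147)
1045^10 ≡ 749 (mod 1147)
1045^12 ≡ 1025 (mod 1147)
1045^15 ≡ 898 (mod 1147)
1045^18 ≡ 667 (mod 1147)
1045^20 ≡ 118 (mod 1147)
1045^24 ≡ 1120 (mod 1147)
1045^27 ≡ 556 (mod 1147)
1045^30 ≡ 63 (mod 1147)
1045^36 ≡ 1000 (mod 1147)
1045^40 ≡ 160 (mod 1147)
1045^45 ≡ 371 (mod 1147)
1045^54 ≡ 593 (mod 1147)
1045^60 ≡ 528 (mod 1147)
1045^72 ≡ 963 (mod 1147)
1045^90 ≡ 1 (mod 1147) ✓
The smallest such exponent is 90, so the order of 1045 is 90.

90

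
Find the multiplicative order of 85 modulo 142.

Since 85 ∈ (Z/142Z)^×, its order divides φ(142) = φ(2)·φ(71) = 1·70 = 70 = 2 · 5 · 7.
Divisors of 70: 1, 2, 5, 7, 10, 14, 35, 70.
Evaluate successive powers at the divisors of 70:
85^1 ≡ 85
85^2 ≡ 125
85^5 ≡ 141
85^7 ≡ 17
85^10 ≡ 1
The smallest such exponent is 10, so the order of 85 is 10.

10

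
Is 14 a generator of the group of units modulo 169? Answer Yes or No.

φ(169) = φ(13^2) = 13·(13−1) = 156 = 2^2 · 3 · 13.
An element g generates (Z/169Z)^× iff g^(156/q) ≢ 1 (mod 169) for each prime q ∈ {2, 3, 13}.
14^78 ≡ 1 (mod 169)  [q = 2: ≡ 1 ✗]
14^52 ≡ 1 (mod 169)  [q = 3: ≡ 1 ✗]
14^12 ≡ 157 (mod 169)  [q = 13: ≢ 1 ✓]
14^78 ≡ 1 shows ord(14) | 78, strictly less than φ(169); not a primitive root.

No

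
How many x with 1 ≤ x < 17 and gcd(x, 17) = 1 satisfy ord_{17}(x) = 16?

φ(17) = 17 − 1 = 16 = 2^4.
(Z/17Z)^× is cyclic (|G| = 16); a cyclic group of order m has exactly φ(d) elements of each order d | m, and none otherwise.
16 = 2^4 divides 16, and φ(16) = 8.

8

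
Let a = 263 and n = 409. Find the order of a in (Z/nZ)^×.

Since 263 ∈ (Z/409Z)^×, its order divides φ(409) = 409 − 1 = 408 = 2^3 · 3 · 17.
Divisors of 408: 1, 2, 3, 4, 6, 8, 12, 17, 24, 34, 51, 68, 102, 136, 204, 408.
Evaluate successive powers at the divisors of 408:
263^1 ≡ 263 (mod 409)
263^2 ≡ 48 (mod 409)
263^3 ≡ 354 (mod 409)
263^4 ≡ 259 (mod 409)
263^6 ≡ 162 (mod 409)
263^8 ≡ 5 (mod 409)
263^12 ≡ 68 (mod 409)
263^17 ≡ 31 (mod 409)
263^24 ≡ 125 (mod 409)
263^34 ≡ 143 (mod 409)
263^51 ≡ 343 (mod 409)
263^68 ≡ 408 (mod 409)
263^102 ≡ 266 (mod 409)
263^136 ≡ 1 (mod 409) ✓
So ord_409(263) = 136.

136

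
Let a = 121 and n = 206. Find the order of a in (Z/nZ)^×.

51

ord(121) | φ(206) = φ(2)·φ(103) = 1·102 = 102 = 2 · 3 · 17.
Divisors of 102: 1, 2, 3, 6, 17, 34, 51, 102.
Test each divisor d:
121^1 ≡ 121 (mod 206)
121^2 ≡ 15 (mod 206)
121^3 ≡ 167 (mod 206)
121^6 ≡ 79 (mod 206)
121^17 ≡ 159 (mod 206)
121^34 ≡ 149 (mod 206)
121^51 ≡ 1 (mod 206) ✓
So ord_206(121) = 51.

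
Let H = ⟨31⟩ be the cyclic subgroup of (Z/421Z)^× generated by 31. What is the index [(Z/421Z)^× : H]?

4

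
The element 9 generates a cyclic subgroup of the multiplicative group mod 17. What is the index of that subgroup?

2

By Lagrange's theorem, ord_17(9) divides φ(17) = 17 − 1 = 16 = 2^4.
Divisors of 16: 1, 2, 4, 8, 16.
Evaluate successive powers at the divisors of 16:
9^1 ≡ 9 (mod 17)
9^2 ≡ 13 (mod 17)
9^4 ≡ 16 (mod 17)
9^8 ≡ 1 (mod 17) ✓
Thus |⟨9⟩| = ord(9) = 8.
Index = |(Z/17Z)^×| / |⟨9⟩| = 16 / 8 = 2.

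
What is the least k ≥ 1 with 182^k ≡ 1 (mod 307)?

51

The order of 182 must divide φ(307) = 307 − 1 = 306 = 2 · 3^2 · 17.
Divisors of 306: 1, 2, 3, 6, 9, 17, 18, 34, 51, 102, 153, 306.
Compute 182^d (mod 307) for the divisors d until we hit 1:
182^1 ≡ 182 (mod 307)
182^2 ≡ 275 (mod 307)
182^3 ≡ 9 (mod 307)
182^6 ≡ 81 (mod 307)
182^9 ≡ 115 (mod 307)
182^17 ≡ 17 (mod 307)
182^18 ≡ 24 (mod 307)
182^34 ≡ 289 (mod 307)
182^51 ≡ 1 (mod 307) ✓
So ord_307(182) = 51.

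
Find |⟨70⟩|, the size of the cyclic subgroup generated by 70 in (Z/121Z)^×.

55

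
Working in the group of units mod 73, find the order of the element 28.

72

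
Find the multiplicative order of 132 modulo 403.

60

Since 132 ∈ (Z/403Z)^×, its order divides φ(403) = φ(13·31) = (13−1)·(31−1) = 12·30 = 360 = 2^3 · 3^2 · 5.
Divisors of 360: 1, 2, 3, 4, 5, 6, 8, 9, 10, 12, 15, 18, 20, 24, 30, 36, 40, 45, 60, 72, 90, 120, 180, 360.
Evaluate successive powers at the divisors of 360:
132^1 ≡ 132 (mod 403)
132^2 ≡ 95 (mod 403)
132^3 ≡ 47 (mod 403)
132^4 ≡ 159 (mod 403)
132^5 ≡ 32 (mod 403)
132^6 ≡ 194 (mod 403)
132^8 ≡ 295 (mod 403)
132^9 ≡ 252 (mod 403)
132^10 ≡ 218 (mod 403)
132^12 ≡ 157 (mod 403)
132^15 ≡ 125 (mod 403)
132^18 ≡ 233 (mod 403)
132^20 ≡ 373 (mod 403)
132^24 ≡ 66 (mod 403)
132^30 ≡ 311 (mod 403)
132^36 ≡ 287 (mod 403)
132^40 ≡ 94 (mod 403)
132^45 ≡ 187 (mod 403)
132^60 ≡ 1 (mod 403) ✓
So ord_403(132) = 60.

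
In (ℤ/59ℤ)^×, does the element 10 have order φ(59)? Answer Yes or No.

Yes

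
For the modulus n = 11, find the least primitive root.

φ(11) = 11 − 1 = 10 = 2 · 5.
Test candidates g = 2, 3, … against the prime factors q ∈ {2, 5} of φ(11): g is a generator iff g^(10/q) ≢ 1 for every such q.
g = 2: 2^5 ≡ 10; 2^2 ≡ 4 — none is 1, so 2 is a primitive root.
The smallest primitive root modulo 11 is 2.

2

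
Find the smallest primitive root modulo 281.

3

φ(281) = 281 − 1 = 280 = 2^3 · 5 · 7.
g is a primitive root iff g^(280/q) ≢ 1 (mod 281) for each prime q ∈ {2, 5, 7}.
g = 2: 2^140 ≡ 1 — hits 1, so not a primitive root.
g = 3: 3^140 ≡ 280; 3^56 ≡ 86; 3^40 ≡ 249 — none is 1, so 3 is a primitive root.
So 3 is the smallest generator of (Z/281Z)^×.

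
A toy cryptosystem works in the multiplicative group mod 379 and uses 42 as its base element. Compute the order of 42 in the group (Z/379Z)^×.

378

By Lagrange's theorem, ord_379(42) divides φ(379) = 379 − 1 = 378 = 2 · 3^3 · 7.
Divisors of 378: 1, 2, 3, 6, 7, 9, 14, 18, 21, 27, 42, 54, 63, 126, 189, 378.
Compute 42^d (mod 379) for the divisors d until we hit 1:
42^1 ≡ 42 (mod 379)
42^2 ≡ 248 (mod 379)
42^3 ≡ 183 (mod 379)
42^6 ≡ 137 (mod 379)
42^7 ≡ 69 (mod 379)
42^9 ≡ 57 (mod 379)
42^14 ≡ 213 (mod 379)
42^18 ≡ 217 (mod 379)
42^21 ≡ 295 (mod 379)
42^27 ≡ 241 (mod 379)
42^42 ≡ 234 (mod 379)
42^54 ≡ 94 (mod 379)
42^63 ≡ 52 (mod 379)
42^126 ≡ 51 (mod 379)
42^189 ≡ 378 (mod 379)
42^378 ≡ 1 (mod 379) ✓
So ord_379(42) = 378.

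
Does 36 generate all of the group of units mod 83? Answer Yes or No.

No

φ(83) = 83 − 1 = 82 = 2 · 41.
An element g generates (Z/83Z)^× iff g^(82/q) ≢ 1 (mod 83) for each prime q ∈ {2, 41}.
36^41 ≡ 1 (mod 83)  [q = 2: ≡ 1 ✗]
36^2 ≡ 51 (mod 83)  [q = 41: ≢ 1 ✓]
The check at q = 2 fails, so 36 generates a proper subgroup.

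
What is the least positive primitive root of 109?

6

φ(109) = 109 − 1 = 108 = 2^2 · 3^3.
g is a primitive root iff g^(108/q) ≢ 1 (mod 109) for each prime q ∈ {2, 3}.
g = 2: 2^54 ≡ 108; 2^36 ≡ 1 — hits 1, so not a primitive root.
g = 3: 3^54 ≡ 1 — hits 1, so not a primitive root.
g = 4: 4^54 ≡ 1 — hits 1, so not a primitive root.
g = 5: 5^54 ≡ 1 — hits 1, so not a primitive root.
g = 6: 6^54 ≡ 108; 6^36 ≡ 63 — none is 1, so 6 is a primitive root.
So 6 is the smallest generator of (Z/109Z)^×.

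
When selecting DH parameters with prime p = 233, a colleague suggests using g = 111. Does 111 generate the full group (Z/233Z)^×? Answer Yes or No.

Yes

φ(233) = 233 − 1 = 232 = 2^3 · 29.
Test 111^(232/q) mod 233 for each prime factor q of 232:
111^116 ≡ 232 (mod 233)  [q = 2: ≢ 1 ✓]
111^8 ≡ 2 (mod 233)  [q = 29: ≢ 1 ✓]
All checks pass, so 111 has order 232 and is a primitive root modulo 233.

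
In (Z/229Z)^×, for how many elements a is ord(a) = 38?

18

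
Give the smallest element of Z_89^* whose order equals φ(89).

3

φ(89) = 89 − 1 = 88 = 2^3 · 11.
g is a primitive root iff g^(88/q) ≢ 1 (mod 89) for each prime q ∈ {2, 11}.
g = 2: 2^44 ≡ 1 — hits 1, so not a primitive root.
g = 3: 3^44 ≡ 88; 3^8 ≡ 64 — none is 1, so 3 is a primitive root.
So 3 is the smallest generator of (Z/89Z)^×.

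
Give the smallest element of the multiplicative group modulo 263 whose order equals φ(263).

5

φ(263) = 263 − 1 = 262 = 2 · 131.
g is a primitive root iff g^(262/q) ≢ 1 (mod 263) for each prime q ∈ {2, 131}.
g = 2: 2^131 ≡ 1 — hits 1, so not a primitive root.
g = 3: 3^131 ≡ 1 — hits 1, so not a primitive root.
g = 4: 4^131 ≡ 1 — hits 1, so not a primitive root.
g = 5: 5^131 ≡ 262; 5^2 ≡ 25 — none is 1, so 5 is a primitive root.
So 5 is the smallest generator of (Z/263Z)^×.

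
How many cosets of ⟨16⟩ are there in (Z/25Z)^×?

The order of 16 must divide φ(25) = φ(5^2) = 5·(5−1) = 20 = 2^2 · 5.
Divisors of 20: 1, 2, 4, 5, 10, 20.
Test each divisor d:
16^1 ≡ 16
16^2 ≡ 6
16^4 ≡ 11
16^5 ≡ 1
So ord_25(16) = 5, hence |⟨16⟩| = 5.
[(Z/25Z)^× : ⟨16⟩] = 20/5 = 4.

4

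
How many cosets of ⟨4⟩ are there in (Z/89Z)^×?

8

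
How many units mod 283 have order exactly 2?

φ(283) = 283 − 1 = 282 = 2 · 3 · 47.
Since (Z/283Z)^× is cyclic of order 282, the number of elements of order d is φ(d) when d | 282 and 0 otherwise.
2 | 282, and φ(2) = 2 − 1 = 1.

1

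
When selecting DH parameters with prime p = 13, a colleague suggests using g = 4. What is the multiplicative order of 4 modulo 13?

6

Since 4 ∈ (Z/13Z)^×, its order divides φ(13) = 13 − 1 = 12 = 2^2 · 3.
Divisors of 12: 1, 2, 3, 4, 6, 12.
Test each divisor d:
4^1 ≡ 4
4^2 ≡ 3
4^3 ≡ 12
4^4 ≡ 9
4^6 ≡ 1
Hence ord(4) = 6.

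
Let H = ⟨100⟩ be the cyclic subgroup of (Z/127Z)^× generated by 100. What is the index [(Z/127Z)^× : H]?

6

By Lagrange's theorem, ord_127(100) divides φ(127) = 127 − 1 = 126 = 2 · 3^2 · 7.
Divisors of 126: 1, 2, 3, 6, 7, 9, 14, 18, 21, 42, 63, 126.
Compute 100^d (mod 127) for the divisors d until we hit 1:
100^1 ≡ 100 (mod 127)
100^2 ≡ 94 (mod 127)
100^3 ≡ 2 (mod 127)
100^6 ≡ 4 (mod 127)
100^7 ≡ 19 (mod 127)
100^9 ≡ 8 (mod 127)
100^14 ≡ 107 (mod 127)
100^18 ≡ 64 (mod 127)
100^21 ≡ 1 (mod 127) ✓
The order of 100 is 21, so the subgroup it generates has 21 elements.
The index is φ(127) / ord(100) = 126 / 21 = 6.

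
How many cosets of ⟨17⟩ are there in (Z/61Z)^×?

1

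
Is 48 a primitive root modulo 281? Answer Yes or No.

Yes

φ(281) = 281 − 1 = 280 = 2^3 · 5 · 7.
An element g generates (Z/281Z)^× iff g^(280/q) ≢ 1 (mod 281) for each prime q ∈ {2, 5, 7}.
48^140 ≡ 280 (mod 281)  [q = 2: ≢ 1 ✓]
48^56 ≡ 90 (mod 281)  [q = 5: ≢ 1 ✓]
48^40 ≡ 59 (mod 281)  [q = 7: ≢ 1 ✓]
All checks pass, so 48 has order 280 and is a primitive root modulo 281.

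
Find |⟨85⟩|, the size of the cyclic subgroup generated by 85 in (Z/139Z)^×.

By Lagrange's theorem, ord_139(85) divides φ(139) = 139 − 1 = 138 = 2 · 3 · 23.
Divisors of 138: 1, 2, 3, 6, 23, 46, 69, 138.
Compute 85^d (mod 139) for the divisors d until we hit 1:
85^1 ≡ 85
85^2 ≡ 136
85^3 ≡ 23
85^6 ≡ 112
85^23 ≡ 97
85^46 ≡ 96
85^69 ≡ 138
85^138 ≡ 1
Hence ord(85) = 138.

138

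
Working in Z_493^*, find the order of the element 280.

The order of 280 must divide φ(493) = φ(17·29) = (17−1)·(29−1) = 16·28 = 448 = 2^6 · 7.
Divisors of 448: 1, 2, 4, 7, 8, 14, 16, 28, 32, 56, 64, 112, 224, 448.
Compute 280^d (mod 493) for the divisors d until we hit 1:
280^1 ≡ 280 (mod 493)
280^2 ≡ 13 (mod 493)
280^4 ≡ 169 (mod 493)
280^7 ≡ 389 (mod 493)
280^8 ≡ 460 (mod 493)
280^14 ≡ 463 (mod 493)
280^16 ≡ 103 (mod 493)
280^28 ≡ 407 (mod 493)
280^32 ≡ 256 (mod 493)
280^56 ≡ 1 (mod 493) ✓
Therefore the multiplicative order of 280 modulo 493 is 56.

56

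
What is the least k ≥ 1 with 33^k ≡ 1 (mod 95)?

36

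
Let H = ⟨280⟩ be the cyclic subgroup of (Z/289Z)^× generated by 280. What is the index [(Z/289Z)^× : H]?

ord(280) | φ(289) = φ(17^2) = 17·(17−1) = 272 = 2^4 · 17.
Divisors of 272: 1, 2, 4, 8, 16, 17, 34, 68, 136, 272.
Check 280^d mod 289 for each divisor in increasing order:
280^1 ≡ 280
280^2 ≡ 81
280^4 ≡ 203
280^8 ≡ 171
280^16 ≡ 52
280^17 ≡ 110
280^34 ≡ 251
280^68 ≡ 288
280^136 ≡ 1
So ord_289(280) = 136, hence |⟨280⟩| = 136.
[(Z/289Z)^× : ⟨280⟩] = 272/136 = 2.

2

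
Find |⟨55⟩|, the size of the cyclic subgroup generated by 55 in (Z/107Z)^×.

106

Since 55 ∈ (Z/107Z)^×, its order divides φ(107) = 107 − 1 = 106 = 2 · 53.
Divisors of 106: 1, 2, 53, 106.
Evaluate successive powers at the divisors of 106:
55^1 ≡ 55 (mod 107)
55^2 ≡ 29 (mod 107)
55^53 ≡ 106 (mod 107)
55^106 ≡ 1 (mod 107) ✓
Hence ord(55) = 106.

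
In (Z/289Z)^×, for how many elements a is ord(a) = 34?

16

φ(289) = φ(17^2) = 17·(17−1) = 272 = 2^4 · 17.
In a cyclic group of order 272, there are φ(d) elements of order d for each divisor d of 272, and zero for non-divisors.
34 = 2 · 17 divides 272, and φ(34) = 16.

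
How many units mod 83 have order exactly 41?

φ(83) = 83 − 1 = 82 = 2 · 41.
Since (Z/83Z)^× is cyclic of order 82, the number of elements of order d is φ(d) when d | 82 and 0 otherwise.
41 | 82, and φ(41) = 41 − 1 = 40.

40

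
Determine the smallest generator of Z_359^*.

φ(359) = 359 − 1 = 358 = 2 · 179.
g is a primitive root iff g^(358/q) ≢ 1 (mod 359) for each prime q ∈ {2, 179}.
g = 2: 2^179 ≡ 1 — hits 1, so not a primitive root.
g = 3: 3^179 ≡ 1 — hits 1, so not a primitive root.
g = 4: 4^179 ≡ 1 — hits 1, so not a primitive root.
g = 5: 5^179 ≡ 1 — hits 1, so not a primitive root.
g = 6: 6^179 ≡ 1 — hits 1, so not a primitive root.
g = 7: 7^179 ≡ 358; 7^2 ≡ 49 — none is 1, so 7 is a primitive root.
The smallest primitive root modulo 359 is 7.

7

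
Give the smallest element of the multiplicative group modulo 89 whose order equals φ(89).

φ(89) = 89 − 1 = 88 = 2^3 · 11.
Test candidates g = 2, 3, … against the prime factors q ∈ {2, 11} of φ(89): g is a generator iff g^(88/q) ≢ 1 for every such q.
g = 2: 2^44 ≡ 1 — hits 1, so not a primitive root.
g = 3: 3^44 ≡ 88; 3^8 ≡ 64 — none is 1, so 3 is a primitive root.
The smallest primitive root modulo 89 is 3.

3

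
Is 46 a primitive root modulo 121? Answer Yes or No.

φ(121) = φ(11^2) = 11·(11−1) = 110 = 2 · 5 · 11.
It suffices to check that the order of 46 is not a proper divisor of 110: compute 46^(110/q) for q ∈ {2, 5, 11}.
46^55 ≡ 120 (mod 121)  [q = 2: ≢ 1 ✓]
46^22 ≡ 81 (mod 121)  [q = 5: ≢ 1 ✓]
46^10 ≡ 34 (mod 121)  [q = 11: ≢ 1 ✓]
All checks pass, so 46 has order 110 and is a primitive root modulo 121.

Yes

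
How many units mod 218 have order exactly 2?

1

φ(218) = φ(2)·φ(109) = 1·108 = 108 = 2^2 · 3^3.
Since (Z/218Z)^× is cyclic of order 108, the number of elements of order d is φ(d) when d | 108 and 0 otherwise.
2 | 108, and φ(2) = 2 − 1 = 1.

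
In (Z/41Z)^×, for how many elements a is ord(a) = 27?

0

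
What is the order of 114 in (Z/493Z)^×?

ord(114) | φ(493) = φ(17·29) = (17−1)·(29−1) = 16·28 = 448 = 2^6 · 7.
Divisors of 448: 1, 2, 4, 7, 8, 14, 16, 28, 32, 56, 64, 112, 224, 448.
Evaluate successive powers at the divisors of 448:
114^1 ≡ 114
114^2 ≡ 178
114^4 ≡ 132
114^7 ≡ 75
114^8 ≡ 169
114^14 ≡ 202
114^16 ≡ 460
114^28 ≡ 378
114^32 ≡ 103
114^56 ≡ 407
114^64 ≡ 256
114^112 ≡ 1
Hence ord(114) = 112.

112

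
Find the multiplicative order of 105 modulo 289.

The order of 105 must divide φ(289) = φ(17^2) = 17·(17−1) = 272 = 2^4 · 17.
Divisors of 272: 1, 2, 4, 8, 16, 17, 34, 68, 136, 272.
Compute 105^d (mod 289) for the divisors d until we hit 1:
105^1 ≡ 105 (mod 289)
105^2 ≡ 43 (mod 289)
105^4 ≡ 115 (mod 289)
105^8 ≡ 220 (mod 289)
105^16 ≡ 137 (mod 289)
105^17 ≡ 224 (mod 289)
105^34 ≡ 179 (mod 289)
105^68 ≡ 251 (mod 289)
105^136 ≡ 288 (mod 289)
105^272 ≡ 1 (mod 289) ✓
Therefore the multiplicative order of 105 modulo 289 is 272.

272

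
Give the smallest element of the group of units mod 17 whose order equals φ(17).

φ(17) = 17 − 1 = 16 = 2^4.
Test candidates g = 2, 3, … against the prime factors q ∈ {2} of φ(17): g is a generator iff g^(16/q) ≢ 1 for every such q.
g = 2: 2^8 ≡ 1 — hits 1, so not a primitive root.
g = 3: 3^8 ≡ 16 — none is 1, so 3 is a primitive root.
The smallest primitive root modulo 17 is 3.

3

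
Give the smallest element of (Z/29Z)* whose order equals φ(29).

2

φ(29) = 29 − 1 = 28 = 2^2 · 7.
Test candidates g = 2, 3, … against the prime factors q ∈ {2, 7} of φ(29): g is a generator iff g^(28/q) ≢ 1 for every such q.
g = 2: 2^14 ≡ 28; 2^4 ≡ 16 — none is 1, so 2 is a primitive root.
Hence the least primitive root of 29 is 2.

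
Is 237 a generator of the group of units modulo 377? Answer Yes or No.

No

377 = 13 · 29 is a product of two distinct odd primes, so (Z/377Z)^× ≅ (Z/13Z)^× × (Z/29Z)^× is not cyclic.
No primitive root modulo 377 exists; in particular 237 is not one.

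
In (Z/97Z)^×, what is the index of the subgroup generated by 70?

6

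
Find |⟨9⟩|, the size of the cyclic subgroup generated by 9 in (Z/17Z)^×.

8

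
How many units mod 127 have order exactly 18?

6

φ(127) = 127 − 1 = 126 = 2 · 3^2 · 7.
(Z/127Z)^× is cyclic (|G| = 126); a cyclic group of order m has exactly φ(d) elements of each order d | m, and none otherwise.
18 = 2 · 3^2 divides 126, and φ(18) = 6.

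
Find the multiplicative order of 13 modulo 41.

ord(13) | φ(41) = 41 − 1 = 40 = 2^3 · 5.
Divisors of 40: 1, 2, 4, 5, 8, 10, 20, 40.
Check 13^d mod 41 for each divisor in increasing order:
13^1 ≡ 13
13^2 ≡ 5
13^4 ≡ 25
13^5 ≡ 38
13^8 ≡ 10
13^10 ≡ 9
13^20 ≡ 40
13^40 ≡ 1
The smallest such exponent is 40, so the order of 13 is 40.

40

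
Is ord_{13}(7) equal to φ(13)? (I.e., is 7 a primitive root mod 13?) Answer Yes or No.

φ(13) = 13 − 1 = 12 = 2^2 · 3.
7 is a primitive root mod 13 iff 7^(φ(13)/q) ≢ 1 for every prime q | φ(13), i.e. q ∈ {2, 3}.
7^6 ≡ 12 (mod 13)  [q = 2: ≢ 1 ✓]
7^4 ≡ 9 (mod 13)  [q = 3: ≢ 1 ✓]
None equal 1, so ord_13(7) = 12: 7 is a primitive root.

Yes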